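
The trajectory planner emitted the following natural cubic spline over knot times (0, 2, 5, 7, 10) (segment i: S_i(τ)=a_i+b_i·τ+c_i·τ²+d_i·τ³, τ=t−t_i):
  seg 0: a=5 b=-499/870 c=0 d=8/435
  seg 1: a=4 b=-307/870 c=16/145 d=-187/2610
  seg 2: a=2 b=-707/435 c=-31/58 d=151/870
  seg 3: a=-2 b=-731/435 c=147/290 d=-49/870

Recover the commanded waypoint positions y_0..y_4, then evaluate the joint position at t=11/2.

y_0 = S_0(0) = a_0 = 5
y_1 = S_1(0) = a_1 = 4
y_2 = S_2(0) = a_2 = 2
y_3 = S_3(0) = a_3 = -2
y_4 = S_3(3) = -4
t_q=11/2 is in segment 2 (τ=1/2); S_2(τ)=499/464

y_0=5 y_1=4 y_2=2 y_3=-2 y_4=-4
S(11/2) = 499/464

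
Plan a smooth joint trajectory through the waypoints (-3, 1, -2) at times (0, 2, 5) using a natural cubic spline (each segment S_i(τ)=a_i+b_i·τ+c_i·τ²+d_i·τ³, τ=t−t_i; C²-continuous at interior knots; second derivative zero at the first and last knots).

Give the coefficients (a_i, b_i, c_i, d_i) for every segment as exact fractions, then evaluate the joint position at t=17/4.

Δ: Δ0=2, Δ1=-1
row 1: diag=10, rhs=-18; c'=3/10, d'=-9/5
back: M1=-9/5
M: M0=0, M1=-9/5, M2=0
seg 0: a=-3, c=M0/2=0, d=(M1−M0)/(6·2)=-3/20, b=Δ0−h0·(2M0+M1)/6=13/5
seg 1: a=1, c=M1/2=-9/10, d=(M2−M1)/(6·3)=1/10, b=Δ1−h1·(2M1+M2)/6=4/5
t_q=17/4 → seg 1, τ=9/4; S=1+4/5·τ+-9/10·τ²+1/10·τ³=-79/128

  seg 0: a=-3 b=13/5 c=0 d=-3/20
  seg 1: a=1 b=4/5 c=-9/10 d=1/10
S(17/4) = -79/128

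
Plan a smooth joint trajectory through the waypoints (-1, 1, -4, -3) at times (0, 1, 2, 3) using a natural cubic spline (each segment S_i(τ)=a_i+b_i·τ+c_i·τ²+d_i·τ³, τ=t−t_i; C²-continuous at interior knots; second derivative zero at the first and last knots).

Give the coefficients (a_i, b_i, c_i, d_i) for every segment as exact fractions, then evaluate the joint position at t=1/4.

Δ: Δ0=2, Δ1=-5, Δ2=1
row 1: diag=4, rhs=-42; c'=1/4, d'=-21/2
row 2: denom=4−1·1/4=15/4; d'=(36−1·-21/2)/(15/4)=62/5
back: M2=62/5
back: M1=-21/2−1/4·62/5=-68/5
M: M0=0, M1=-68/5, M2=62/5, M3=0
seg 0: a=-1, c=M0/2=0, d=(M1−M0)/(6·1)=-34/15, b=Δ0−h0·(2M0+M1)/6=64/15
seg 1: a=1, c=M1/2=-34/5, d=(M2−M1)/(6·1)=13/3, b=Δ1−h1·(2M1+M2)/6=-38/15
seg 2: a=-4, c=M2/2=31/5, d=(M3−M2)/(6·1)=-31/15, b=Δ2−h2·(2M2+M3)/6=-47/15
t_q=1/4 → seg 0, τ=1/4; S=-1+64/15·τ+0·τ²+-34/15·τ³=1/32

  seg 0: a=-1 b=64/15 c=0 d=-34/15
  seg 1: a=1 b=-38/15 c=-34/5 d=13/3
  seg 2: a=-4 b=-47/15 c=31/5 d=-31/15
S(1/4) = 1/32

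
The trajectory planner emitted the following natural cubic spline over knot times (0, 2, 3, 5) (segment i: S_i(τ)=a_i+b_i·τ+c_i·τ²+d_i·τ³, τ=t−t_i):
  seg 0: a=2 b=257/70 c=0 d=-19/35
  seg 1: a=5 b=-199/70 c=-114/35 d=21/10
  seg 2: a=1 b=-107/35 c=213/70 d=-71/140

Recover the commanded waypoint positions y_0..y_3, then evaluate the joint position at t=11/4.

y_0=2 y_1=5 y_2=1 y_3=3
S(11/4) = 8609/4480

y_0 = S_0(0) = a_0 = 2
y_1 = S_1(0) = a_1 = 5
y_2 = S_2(0) = a_2 = 1
y_3 = S_2(2) = 3
t_q=11/4 is in segment 1 (τ=3/4); S_1(τ)=8609/4480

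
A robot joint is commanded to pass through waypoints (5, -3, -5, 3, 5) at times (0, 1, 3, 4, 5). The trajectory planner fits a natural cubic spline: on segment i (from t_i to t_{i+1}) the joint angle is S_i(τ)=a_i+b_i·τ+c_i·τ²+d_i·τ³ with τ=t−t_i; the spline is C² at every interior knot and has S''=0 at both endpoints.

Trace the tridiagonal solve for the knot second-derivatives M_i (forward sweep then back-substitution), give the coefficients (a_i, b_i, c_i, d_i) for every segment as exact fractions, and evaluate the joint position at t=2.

Δ: Δ0=-8, Δ1=-1, Δ2=8, Δ3=2
row 1: diag=6, rhs=42; c'=1/3, d'=7
row 2: denom=6−2·1/3=16/3; d'=(54−2·7)/(16/3)=15/2
row 3: denom=4−1·3/16=61/16; d'=(-36−1·15/2)/(61/16)=-696/61
back: M3=-696/61
back: M2=15/2−3/16·-696/61=588/61
back: M1=7−1/3·588/61=231/61
M: M0=0, M1=231/61, M2=588/61, M3=-696/61, M4=0
seg 0: a=5, c=M0/2=0, d=(M1−M0)/(6·1)=77/122, b=Δ0−h0·(2M0+M1)/6=-1053/122
seg 1: a=-3, c=M1/2=231/122, d=(M2−M1)/(6·2)=119/244, b=Δ1−h1·(2M1+M2)/6=-411/61
seg 2: a=-5, c=M2/2=294/61, d=(M3−M2)/(6·1)=-214/61, b=Δ2−h2·(2M2+M3)/6=408/61
seg 3: a=3, c=M3/2=-348/61, d=(M4−M3)/(6·1)=116/61, b=Δ3−h3·(2M3+M4)/6=354/61
t_q=2 → seg 1, τ=1; S=-3+-411/61·τ+231/122·τ²+119/244·τ³=-1795/244

  seg 0: a=5 b=-1053/122 c=0 d=77/122
  seg 1: a=-3 b=-411/61 c=231/122 d=119/244
  seg 2: a=-5 b=408/61 c=294/61 d=-214/61
  seg 3: a=3 b=354/61 c=-348/61 d=116/61
S(2) = -1795/244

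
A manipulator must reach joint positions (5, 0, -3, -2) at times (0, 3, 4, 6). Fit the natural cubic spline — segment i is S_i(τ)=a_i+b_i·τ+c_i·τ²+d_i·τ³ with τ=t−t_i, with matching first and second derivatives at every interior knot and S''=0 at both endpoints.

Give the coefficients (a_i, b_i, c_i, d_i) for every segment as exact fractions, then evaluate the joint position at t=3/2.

  seg 0: a=5 b=-263/282 c=0 d=-23/282
  seg 1: a=0 b=-442/141 c=-69/94 d=245/282
  seg 2: a=-3 b=-563/282 c=88/47 d=-44/141
S(3/2) = 2501/752

Δ: Δ0=-5/3, Δ1=-3, Δ2=1/2
row 1: diag=8, rhs=-8; c'=1/8, d'=-1
row 2: denom=6−1·1/8=47/8; d'=(21−1·-1)/(47/8)=176/47
back: M2=176/47
back: M1=-1−1/8·176/47=-69/47
M: M0=0, M1=-69/47, M2=176/47, M3=0
seg 0: a=5, c=M0/2=0, d=(M1−M0)/(6·3)=-23/282, b=Δ0−h0·(2M0+M1)/6=-263/282
seg 1: a=0, c=M1/2=-69/94, d=(M2−M1)/(6·1)=245/282, b=Δ1−h1·(2M1+M2)/6=-442/141
seg 2: a=-3, c=M2/2=88/47, d=(M3−M2)/(6·2)=-44/141, b=Δ2−h2·(2M2+M3)/6=-563/282
t_q=3/2 → seg 0, τ=3/2; S=5+-263/282·τ+0·τ²+-23/282·τ³=2501/752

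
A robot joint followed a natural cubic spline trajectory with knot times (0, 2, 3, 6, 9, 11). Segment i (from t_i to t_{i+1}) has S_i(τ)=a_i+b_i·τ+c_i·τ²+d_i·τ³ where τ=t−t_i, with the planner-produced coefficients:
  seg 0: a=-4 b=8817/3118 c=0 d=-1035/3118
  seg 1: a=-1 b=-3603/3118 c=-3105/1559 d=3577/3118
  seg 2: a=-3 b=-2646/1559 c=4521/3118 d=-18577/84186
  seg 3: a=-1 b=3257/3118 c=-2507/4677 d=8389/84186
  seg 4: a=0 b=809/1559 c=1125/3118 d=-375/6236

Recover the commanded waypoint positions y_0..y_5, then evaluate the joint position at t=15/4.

y_0=-4 y_1=-1 y_2=-3 y_3=-1 y_4=0 y_5=2
S(15/4) = -708493/199552

y_0 = S_0(0) = a_0 = -4
y_1 = S_1(0) = a_1 = -1
y_2 = S_2(0) = a_2 = -3
y_3 = S_3(0) = a_3 = -1
y_4 = S_4(0) = a_4 = 0
y_5 = S_4(2) = 2
t_q=15/4 is in segment 2 (τ=3/4); S_2(τ)=-708493/199552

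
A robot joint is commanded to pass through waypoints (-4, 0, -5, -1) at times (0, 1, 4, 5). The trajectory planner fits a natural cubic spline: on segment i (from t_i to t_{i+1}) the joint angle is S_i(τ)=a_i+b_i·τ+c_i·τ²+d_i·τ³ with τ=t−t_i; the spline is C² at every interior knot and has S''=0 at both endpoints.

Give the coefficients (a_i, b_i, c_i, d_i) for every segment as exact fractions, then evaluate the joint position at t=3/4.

Δ: Δ0=4, Δ1=-5/3, Δ2=4
row 1: diag=8, rhs=-34; c'=3/8, d'=-17/4
row 2: denom=8−3·3/8=55/8; d'=(34−3·-17/4)/(55/8)=34/5
back: M2=34/5
back: M1=-17/4−3/8·34/5=-34/5
M: M0=0, M1=-34/5, M2=34/5, M3=0
seg 0: a=-4, c=M0/2=0, d=(M1−M0)/(6·1)=-17/15, b=Δ0−h0·(2M0+M1)/6=77/15
seg 1: a=0, c=M1/2=-17/5, d=(M2−M1)/(6·3)=34/45, b=Δ1−h1·(2M1+M2)/6=26/15
seg 2: a=-5, c=M2/2=17/5, d=(M3−M2)/(6·1)=-17/15, b=Δ2−h2·(2M2+M3)/6=26/15
t_q=3/4 → seg 0, τ=3/4; S=-4+77/15·τ+0·τ²+-17/15·τ³=-201/320

  seg 0: a=-4 b=77/15 c=0 d=-17/15
  seg 1: a=0 b=26/15 c=-17/5 d=34/45
  seg 2: a=-5 b=26/15 c=17/5 d=-17/15
S(3/4) = -201/320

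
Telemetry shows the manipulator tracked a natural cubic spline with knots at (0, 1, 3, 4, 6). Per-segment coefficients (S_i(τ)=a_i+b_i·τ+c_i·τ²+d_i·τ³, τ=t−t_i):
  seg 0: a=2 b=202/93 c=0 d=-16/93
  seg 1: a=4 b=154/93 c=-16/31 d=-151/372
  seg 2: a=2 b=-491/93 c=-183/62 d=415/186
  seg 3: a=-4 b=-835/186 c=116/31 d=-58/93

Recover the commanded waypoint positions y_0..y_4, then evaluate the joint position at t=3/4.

y_0=2 y_1=4 y_2=2 y_3=-4 y_4=-3
S(3/4) = 441/124

y_0 = S_0(0) = a_0 = 2
y_1 = S_1(0) = a_1 = 4
y_2 = S_2(0) = a_2 = 2
y_3 = S_3(0) = a_3 = -4
y_4 = S_3(2) = -3
t_q=3/4 is in segment 0 (τ=3/4); S_0(τ)=441/124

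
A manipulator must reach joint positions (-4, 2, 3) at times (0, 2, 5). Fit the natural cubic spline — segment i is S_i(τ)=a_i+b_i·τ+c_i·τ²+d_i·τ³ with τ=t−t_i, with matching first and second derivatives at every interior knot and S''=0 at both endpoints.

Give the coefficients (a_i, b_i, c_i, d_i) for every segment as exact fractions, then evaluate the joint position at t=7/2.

Δ: Δ0=3, Δ1=1/3
row 1: diag=10, rhs=-16; c'=3/10, d'=-8/5
back: M1=-8/5
M: M0=0, M1=-8/5, M2=0
seg 0: a=-4, c=M0/2=0, d=(M1−M0)/(6·2)=-2/15, b=Δ0−h0·(2M0+M1)/6=53/15
seg 1: a=2, c=M1/2=-4/5, d=(M2−M1)/(6·3)=4/45, b=Δ1−h1·(2M1+M2)/6=29/15
t_q=7/2 → seg 1, τ=3/2; S=2+29/15·τ+-4/5·τ²+4/45·τ³=17/5

  seg 0: a=-4 b=53/15 c=0 d=-2/15
  seg 1: a=2 b=29/15 c=-4/5 d=4/45
S(7/2) = 17/5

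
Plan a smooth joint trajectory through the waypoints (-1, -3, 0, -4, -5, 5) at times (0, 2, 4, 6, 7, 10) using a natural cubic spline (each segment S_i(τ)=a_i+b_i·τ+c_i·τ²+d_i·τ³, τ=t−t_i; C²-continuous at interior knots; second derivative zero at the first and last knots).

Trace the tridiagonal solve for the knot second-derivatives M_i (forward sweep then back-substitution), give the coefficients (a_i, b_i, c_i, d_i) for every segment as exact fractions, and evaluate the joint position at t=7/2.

  seg 0: a=-1 b=-7457/3846 c=0 d=3611/15384
  seg 1: a=-3 b=1688/1923 c=3611/2564 d=-1055/1923
  seg 2: a=0 b=-139/1923 c=-4829/2564 d=7073/15384
  seg 3: a=-4 b=-8033/3846 c=561/641 d=821/3846
  seg 4: a=-5 b=581/1923 c=1943/1282 d=-1943/11538
S(7/2) = -3755/10256

Δ: Δ0=-1, Δ1=3/2, Δ2=-2, Δ3=-1, Δ4=10/3
row 1: diag=8, rhs=15; c'=1/4, d'=15/8
row 2: denom=8−2·1/4=15/2; d'=(-21−2·15/8)/(15/2)=-33/10
row 3: denom=6−2·4/15=82/15; d'=(6−2·-33/10)/(82/15)=189/82
row 4: denom=8−1·15/82=641/82; d'=(26−1·189/82)/(641/82)=1943/641
back: M4=1943/641
back: M3=189/82−15/82·1943/641=1122/641
back: M2=-33/10−4/15·1122/641=-4829/1282
back: M1=15/8−1/4·-4829/1282=3611/1282
M: M0=0, M1=3611/1282, M2=-4829/1282, M3=1122/641, M4=1943/641, M5=0
seg 0: a=-1, c=M0/2=0, d=(M1−M0)/(6·2)=3611/15384, b=Δ0−h0·(2M0+M1)/6=-7457/3846
seg 1: a=-3, c=M1/2=3611/2564, d=(M2−M1)/(6·2)=-1055/1923, b=Δ1−h1·(2M1+M2)/6=1688/1923
seg 2: a=0, c=M2/2=-4829/2564, d=(M3−M2)/(6·2)=7073/15384, b=Δ2−h2·(2M2+M3)/6=-139/1923
seg 3: a=-4, c=M3/2=561/641, d=(M4−M3)/(6·1)=821/3846, b=Δ3−h3·(2M3+M4)/6=-8033/3846
seg 4: a=-5, c=M4/2=1943/1282, d=(M5−M4)/(6·3)=-1943/11538, b=Δ4−h4·(2M4+M5)/6=581/1923
t_q=7/2 → seg 1, τ=3/2; S=-3+1688/1923·τ+3611/2564·τ²+-1055/1923·τ³=-3755/10256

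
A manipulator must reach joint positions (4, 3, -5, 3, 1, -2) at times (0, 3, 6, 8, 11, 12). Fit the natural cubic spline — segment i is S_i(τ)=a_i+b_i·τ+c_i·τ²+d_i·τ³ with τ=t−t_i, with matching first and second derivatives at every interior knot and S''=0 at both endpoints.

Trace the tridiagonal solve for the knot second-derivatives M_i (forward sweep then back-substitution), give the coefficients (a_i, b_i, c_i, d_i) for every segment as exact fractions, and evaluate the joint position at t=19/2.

Δ: Δ0=-1/3, Δ1=-8/3, Δ2=4, Δ3=-2/3, Δ4=-3
row 1: diag=12, rhs=-14; c'=1/4, d'=-7/6
row 2: denom=10−3·1/4=37/4; d'=(40−3·-7/6)/(37/4)=174/37
row 3: denom=10−2·8/37=354/37; d'=(-28−2·174/37)/(354/37)=-692/177
row 4: denom=8−3·37/118=833/118; d'=(-14−3·-692/177)/(833/118)=-268/833
back: M4=-268/833
back: M3=-692/177−37/118·-268/833=-9518/2499
back: M2=174/37−8/37·-9518/2499=13810/2499
back: M1=-7/6−1/4·13810/2499=-6368/2499
M: M0=0, M1=-6368/2499, M2=13810/2499, M3=-9518/2499, M4=-268/833, M5=0
seg 0: a=4, c=M0/2=0, d=(M1−M0)/(6·3)=-3184/22491, b=Δ0−h0·(2M0+M1)/6=2351/2499
seg 1: a=3, c=M1/2=-3184/2499, d=(M2−M1)/(6·3)=1121/2499, b=Δ1−h1·(2M1+M2)/6=-7201/2499
seg 2: a=-5, c=M2/2=6905/2499, d=(M3−M2)/(6·2)=-648/833, b=Δ2−h2·(2M2+M3)/6=566/357
seg 3: a=3, c=M3/2=-4759/2499, d=(M4−M3)/(6·3)=4357/22491, b=Δ3−h3·(2M3+M4)/6=8254/2499
seg 4: a=1, c=M4/2=-134/833, d=(M5−M4)/(6·1)=134/2499, b=Δ4−h4·(2M4+M5)/6=-7229/2499
t_q=19/2 → seg 3, τ=3/2; S=3+8254/2499·τ+-4759/2499·τ²+4357/22491·τ³=28811/6664

  seg 0: a=4 b=2351/2499 c=0 d=-3184/22491
  seg 1: a=3 b=-7201/2499 c=-3184/2499 d=1121/2499
  seg 2: a=-5 b=566/357 c=6905/2499 d=-648/833
  seg 3: a=3 b=8254/2499 c=-4759/2499 d=4357/22491
  seg 4: a=1 b=-7229/2499 c=-134/833 d=134/2499
S(19/2) = 28811/6664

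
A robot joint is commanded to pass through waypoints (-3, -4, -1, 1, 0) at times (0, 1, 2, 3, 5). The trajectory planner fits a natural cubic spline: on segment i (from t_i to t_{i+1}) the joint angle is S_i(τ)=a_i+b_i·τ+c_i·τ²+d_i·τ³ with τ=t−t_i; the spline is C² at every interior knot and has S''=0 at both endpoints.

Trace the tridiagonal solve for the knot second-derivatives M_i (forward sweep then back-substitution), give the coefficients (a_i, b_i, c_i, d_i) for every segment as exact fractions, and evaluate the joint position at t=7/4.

Δ: Δ0=-1, Δ1=3, Δ2=2, Δ3=-1/2
row 1: diag=4, rhs=24; c'=1/4, d'=6
row 2: denom=4−1·1/4=15/4; d'=(-6−1·6)/(15/4)=-16/5
row 3: denom=6−1·4/15=86/15; d'=(-15−1·-16/5)/(86/15)=-177/86
back: M3=-177/86
back: M2=-16/5−4/15·-177/86=-114/43
back: M1=6−1/4·-114/43=573/86
M: M0=0, M1=573/86, M2=-114/43, M3=-177/86, M4=0
seg 0: a=-3, c=M0/2=0, d=(M1−M0)/(6·1)=191/172, b=Δ0−h0·(2M0+M1)/6=-363/172
seg 1: a=-4, c=M1/2=573/172, d=(M2−M1)/(6·1)=-267/172, b=Δ1−h1·(2M1+M2)/6=105/86
seg 2: a=-1, c=M2/2=-57/43, d=(M3−M2)/(6·1)=17/172, b=Δ2−h2·(2M2+M3)/6=555/172
seg 3: a=1, c=M3/2=-177/172, d=(M4−M3)/(6·2)=59/344, b=Δ3−h3·(2M3+M4)/6=75/86
t_q=7/4 → seg 1, τ=3/4; S=-4+105/86·τ+573/172·τ²+-267/172·τ³=-20533/11008

  seg 0: a=-3 b=-363/172 c=0 d=191/172
  seg 1: a=-4 b=105/86 c=573/172 d=-267/172
  seg 2: a=-1 b=555/172 c=-57/43 d=17/172
  seg 3: a=1 b=75/86 c=-177/172 d=59/344
S(7/4) = -20533/11008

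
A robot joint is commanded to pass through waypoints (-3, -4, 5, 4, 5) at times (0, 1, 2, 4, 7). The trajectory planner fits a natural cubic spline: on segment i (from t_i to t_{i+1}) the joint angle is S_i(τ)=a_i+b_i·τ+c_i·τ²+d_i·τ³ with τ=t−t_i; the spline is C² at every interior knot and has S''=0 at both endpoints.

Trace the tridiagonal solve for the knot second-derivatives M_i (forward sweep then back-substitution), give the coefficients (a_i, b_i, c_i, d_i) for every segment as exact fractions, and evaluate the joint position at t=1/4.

  seg 0: a=-3 b=-1306/321 c=0 d=985/321
  seg 1: a=-4 b=1649/321 c=985/107 d=-1715/321
  seg 2: a=5 b=2414/321 c=-730/107 d=3611/2568
  seg 3: a=4 b=-1859/642 c=691/428 d=-691/3852
S(1/4) = -27181/6848

Δ: Δ0=-1, Δ1=9, Δ2=-1/2, Δ3=1/3
row 1: diag=4, rhs=60; c'=1/4, d'=15
row 2: denom=6−1·1/4=23/4; d'=(-57−1·15)/(23/4)=-288/23
row 3: denom=10−2·8/23=214/23; d'=(5−2·-288/23)/(214/23)=691/214
back: M3=691/214
back: M2=-288/23−8/23·691/214=-1460/107
back: M1=15−1/4·-1460/107=1970/107
M: M0=0, M1=1970/107, M2=-1460/107, M3=691/214, M4=0
seg 0: a=-3, c=M0/2=0, d=(M1−M0)/(6·1)=985/321, b=Δ0−h0·(2M0+M1)/6=-1306/321
seg 1: a=-4, c=M1/2=985/107, d=(M2−M1)/(6·1)=-1715/321, b=Δ1−h1·(2M1+M2)/6=1649/321
seg 2: a=5, c=M2/2=-730/107, d=(M3−M2)/(6·2)=3611/2568, b=Δ2−h2·(2M2+M3)/6=2414/321
seg 3: a=4, c=M3/2=691/428, d=(M4−M3)/(6·3)=-691/3852, b=Δ3−h3·(2M3+M4)/6=-1859/642
t_q=1/4 → seg 0, τ=1/4; S=-3+-1306/321·τ+0·τ²+985/321·τ³=-27181/6848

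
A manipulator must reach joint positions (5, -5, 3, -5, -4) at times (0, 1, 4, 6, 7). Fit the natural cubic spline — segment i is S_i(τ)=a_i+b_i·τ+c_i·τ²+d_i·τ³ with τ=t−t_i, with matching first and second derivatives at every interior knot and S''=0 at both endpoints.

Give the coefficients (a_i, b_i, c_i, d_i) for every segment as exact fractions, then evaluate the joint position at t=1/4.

  seg 0: a=5 b=-7199/591 c=0 d=1289/591
  seg 1: a=-5 b=-3332/591 c=1289/197 d=-2231/1773
  seg 2: a=3 b=-209/591 c=-942/197 d=3497/2364
  seg 3: a=-5 b=-1022/591 c=1613/394 d=-1613/1182
S(1/4) = 25075/12608

Δ: Δ0=-10, Δ1=8/3, Δ2=-4, Δ3=1
row 1: diag=8, rhs=76; c'=3/8, d'=19/2
row 2: denom=10−3·3/8=71/8; d'=(-40−3·19/2)/(71/8)=-548/71
row 3: denom=6−2·16/71=394/71; d'=(30−2·-548/71)/(394/71)=1613/197
back: M3=1613/197
back: M2=-548/71−16/71·1613/197=-1884/197
back: M1=19/2−3/8·-1884/197=2578/197
M: M0=0, M1=2578/197, M2=-1884/197, M3=1613/197, M4=0
seg 0: a=5, c=M0/2=0, d=(M1−M0)/(6·1)=1289/591, b=Δ0−h0·(2M0+M1)/6=-7199/591
seg 1: a=-5, c=M1/2=1289/197, d=(M2−M1)/(6·3)=-2231/1773, b=Δ1−h1·(2M1+M2)/6=-3332/591
seg 2: a=3, c=M2/2=-942/197, d=(M3−M2)/(6·2)=3497/2364, b=Δ2−h2·(2M2+M3)/6=-209/591
seg 3: a=-5, c=M3/2=1613/394, d=(M4−M3)/(6·1)=-1613/1182, b=Δ3−h3·(2M3+M4)/6=-1022/591
t_q=1/4 → seg 0, τ=1/4; S=5+-7199/591·τ+0·τ²+1289/591·τ³=25075/12608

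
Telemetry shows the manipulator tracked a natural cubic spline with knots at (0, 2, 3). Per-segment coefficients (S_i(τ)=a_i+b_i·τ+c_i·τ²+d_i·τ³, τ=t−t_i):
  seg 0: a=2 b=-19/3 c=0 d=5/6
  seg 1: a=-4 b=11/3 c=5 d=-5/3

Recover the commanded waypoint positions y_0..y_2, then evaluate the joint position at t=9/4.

y_0=2 y_1=-4 y_2=3
S(9/4) = -179/64

y_0 = S_0(0) = a_0 = 2
y_1 = S_1(0) = a_1 = -4
y_2 = S_1(1) = 3
t_q=9/4 is in segment 1 (τ=1/4); S_1(τ)=-179/64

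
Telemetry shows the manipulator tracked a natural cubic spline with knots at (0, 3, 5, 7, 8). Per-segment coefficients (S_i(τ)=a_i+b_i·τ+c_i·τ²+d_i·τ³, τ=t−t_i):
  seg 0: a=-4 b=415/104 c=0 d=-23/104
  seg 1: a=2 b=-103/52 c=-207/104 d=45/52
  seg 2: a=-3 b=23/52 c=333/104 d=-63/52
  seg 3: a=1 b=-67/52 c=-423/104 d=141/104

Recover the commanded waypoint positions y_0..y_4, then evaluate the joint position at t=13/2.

y_0 = S_0(0) = a_0 = -4
y_1 = S_1(0) = a_1 = 2
y_2 = S_2(0) = a_2 = -3
y_3 = S_3(0) = a_3 = 1
y_4 = S_3(1) = -3
t_q=13/2 is in segment 2 (τ=3/2); S_2(τ)=81/104

y_0=-4 y_1=2 y_2=-3 y_3=1 y_4=-3
S(13/2) = 81/104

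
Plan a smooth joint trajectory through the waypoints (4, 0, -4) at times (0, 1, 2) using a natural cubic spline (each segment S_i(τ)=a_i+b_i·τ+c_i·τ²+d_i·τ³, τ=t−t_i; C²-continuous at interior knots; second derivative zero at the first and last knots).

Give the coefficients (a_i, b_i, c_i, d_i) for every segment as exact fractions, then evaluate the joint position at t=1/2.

  seg 0: a=4 b=-4 c=0 d=0
  seg 1: a=0 b=-4 c=0 d=0
S(1/2) = 2

Δ: Δ0=-4, Δ1=-4
row 1: diag=4, rhs=0; c'=1/4, d'=0
back: M1=0
M: M0=0, M1=0, M2=0
seg 0: a=4, c=M0/2=0, d=(M1−M0)/(6·1)=0, b=Δ0−h0·(2M0+M1)/6=-4
seg 1: a=0, c=M1/2=0, d=(M2−M1)/(6·1)=0, b=Δ1−h1·(2M1+M2)/6=-4
t_q=1/2 → seg 0, τ=1/2; S=4+-4·τ+0·τ²+0·τ³=2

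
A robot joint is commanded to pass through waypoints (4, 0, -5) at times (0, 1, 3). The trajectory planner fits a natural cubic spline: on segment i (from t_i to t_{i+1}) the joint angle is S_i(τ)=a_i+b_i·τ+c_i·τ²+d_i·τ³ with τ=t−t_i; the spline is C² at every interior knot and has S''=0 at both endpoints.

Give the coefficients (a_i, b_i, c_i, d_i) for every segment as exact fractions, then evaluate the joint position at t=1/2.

Δ: Δ0=-4, Δ1=-5/2
row 1: diag=6, rhs=9; c'=1/3, d'=3/2
back: M1=3/2
M: M0=0, M1=3/2, M2=0
seg 0: a=4, c=M0/2=0, d=(M1−M0)/(6·1)=1/4, b=Δ0−h0·(2M0+M1)/6=-17/4
seg 1: a=0, c=M1/2=3/4, d=(M2−M1)/(6·2)=-1/8, b=Δ1−h1·(2M1+M2)/6=-7/2
t_q=1/2 → seg 0, τ=1/2; S=4+-17/4·τ+0·τ²+1/4·τ³=61/32

  seg 0: a=4 b=-17/4 c=0 d=1/4
  seg 1: a=0 b=-7/2 c=3/4 d=-1/8
S(1/2) = 61/32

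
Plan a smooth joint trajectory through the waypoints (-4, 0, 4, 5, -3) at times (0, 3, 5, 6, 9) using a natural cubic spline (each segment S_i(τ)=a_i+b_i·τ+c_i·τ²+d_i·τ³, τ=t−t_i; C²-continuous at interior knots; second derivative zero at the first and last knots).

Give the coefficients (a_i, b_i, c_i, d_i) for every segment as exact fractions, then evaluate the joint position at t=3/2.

Δ: Δ0=4/3, Δ1=2, Δ2=1, Δ3=-8/3
row 1: diag=10, rhs=4; c'=1/5, d'=2/5
row 2: denom=6−2·1/5=28/5; d'=(-6−2·2/5)/(28/5)=-17/14
row 3: denom=8−1·5/28=219/28; d'=(-22−1·-17/14)/(219/28)=-194/73
back: M3=-194/73
back: M2=-17/14−5/28·-194/73=-54/73
back: M1=2/5−1/5·-54/73=40/73
M: M0=0, M1=40/73, M2=-54/73, M3=-194/73, M4=0
seg 0: a=-4, c=M0/2=0, d=(M1−M0)/(6·3)=20/657, b=Δ0−h0·(2M0+M1)/6=232/219
seg 1: a=0, c=M1/2=20/73, d=(M2−M1)/(6·2)=-47/438, b=Δ1−h1·(2M1+M2)/6=412/219
seg 2: a=4, c=M2/2=-27/73, d=(M3−M2)/(6·1)=-70/219, b=Δ2−h2·(2M2+M3)/6=370/219
seg 3: a=5, c=M3/2=-97/73, d=(M4−M3)/(6·3)=97/657, b=Δ3−h3·(2M3+M4)/6=-2/219
t_q=3/2 → seg 0, τ=3/2; S=-4+232/219·τ+0·τ²+20/657·τ³=-337/146

  seg 0: a=-4 b=232/219 c=0 d=20/657
  seg 1: a=0 b=412/219 c=20/73 d=-47/438
  seg 2: a=4 b=370/219 c=-27/73 d=-70/219
  seg 3: a=5 b=-2/219 c=-97/73 d=97/657
S(3/2) = -337/146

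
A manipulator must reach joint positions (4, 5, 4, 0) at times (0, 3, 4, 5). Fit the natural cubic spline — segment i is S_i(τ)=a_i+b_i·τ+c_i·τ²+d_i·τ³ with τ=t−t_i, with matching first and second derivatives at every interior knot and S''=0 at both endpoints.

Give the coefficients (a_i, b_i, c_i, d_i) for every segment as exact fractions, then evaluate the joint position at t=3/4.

  seg 0: a=4 b=52/93 c=0 d=-7/279
  seg 1: a=5 b=-11/93 c=-7/31 d=-61/93
  seg 2: a=4 b=-236/93 c=-68/31 d=68/93
S(3/4) = 8747/1984

Δ: Δ0=1/3, Δ1=-1, Δ2=-4
row 1: diag=8, rhs=-8; c'=1/8, d'=-1
row 2: denom=4−1·1/8=31/8; d'=(-18−1·-1)/(31/8)=-136/31
back: M2=-136/31
back: M1=-1−1/8·-136/31=-14/31
M: M0=0, M1=-14/31, M2=-136/31, M3=0
seg 0: a=4, c=M0/2=0, d=(M1−M0)/(6·3)=-7/279, b=Δ0−h0·(2M0+M1)/6=52/93
seg 1: a=5, c=M1/2=-7/31, d=(M2−M1)/(6·1)=-61/93, b=Δ1−h1·(2M1+M2)/6=-11/93
seg 2: a=4, c=M2/2=-68/31, d=(M3−M2)/(6·1)=68/93, b=Δ2−h2·(2M2+M3)/6=-236/93
t_q=3/4 → seg 0, τ=3/4; S=4+52/93·τ+0·τ²+-7/279·τ³=8747/1984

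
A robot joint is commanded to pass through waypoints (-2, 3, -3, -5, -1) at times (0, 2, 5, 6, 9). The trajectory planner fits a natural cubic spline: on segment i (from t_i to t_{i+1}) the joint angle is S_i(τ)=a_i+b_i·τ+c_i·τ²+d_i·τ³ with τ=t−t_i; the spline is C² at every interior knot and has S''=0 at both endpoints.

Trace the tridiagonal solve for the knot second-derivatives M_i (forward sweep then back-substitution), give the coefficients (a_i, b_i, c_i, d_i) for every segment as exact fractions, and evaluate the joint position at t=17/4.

  seg 0: a=-2 b=971/279 c=0 d=-547/2232
  seg 1: a=3 b=301/558 c=-547/372 d=2089/10044
  seg 2: a=-3 b=-2977/1116 c=112/279 d=33/124
  seg 3: a=-5 b=-595/558 c=1339/1116 d=-1339/10044
S(17/4) = -6835/7936

Δ: Δ0=5/2, Δ1=-2, Δ2=-2, Δ3=4/3
row 1: diag=10, rhs=-27; c'=3/10, d'=-27/10
row 2: denom=8−3·3/10=71/10; d'=(0−3·-27/10)/(71/10)=81/71
row 3: denom=8−1·10/71=558/71; d'=(20−1·81/71)/(558/71)=1339/558
back: M3=1339/558
back: M2=81/71−10/71·1339/558=224/279
back: M1=-27/10−3/10·224/279=-547/186
M: M0=0, M1=-547/186, M2=224/279, M3=1339/558, M4=0
seg 0: a=-2, c=M0/2=0, d=(M1−M0)/(6·2)=-547/2232, b=Δ0−h0·(2M0+M1)/6=971/279
seg 1: a=3, c=M1/2=-547/372, d=(M2−M1)/(6·3)=2089/10044, b=Δ1−h1·(2M1+M2)/6=301/558
seg 2: a=-3, c=M2/2=112/279, d=(M3−M2)/(6·1)=33/124, b=Δ2−h2·(2M2+M3)/6=-2977/1116
seg 3: a=-5, c=M3/2=1339/1116, d=(M4−M3)/(6·3)=-1339/10044, b=Δ3−h3·(2M3+M4)/6=-595/558
t_q=17/4 → seg 1, τ=9/4; S=3+301/558·τ+-547/372·τ²+2089/10044·τ³=-6835/7936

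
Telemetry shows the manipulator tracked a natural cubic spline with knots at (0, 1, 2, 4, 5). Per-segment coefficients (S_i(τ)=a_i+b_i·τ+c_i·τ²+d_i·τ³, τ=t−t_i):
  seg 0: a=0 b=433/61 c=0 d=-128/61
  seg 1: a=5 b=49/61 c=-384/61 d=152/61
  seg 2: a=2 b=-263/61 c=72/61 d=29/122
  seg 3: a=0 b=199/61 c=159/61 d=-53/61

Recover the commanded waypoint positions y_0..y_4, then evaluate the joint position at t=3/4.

y_0=0 y_1=5 y_2=2 y_3=0 y_4=5
S(3/4) = 1083/244

y_0 = S_0(0) = a_0 = 0
y_1 = S_1(0) = a_1 = 5
y_2 = S_2(0) = a_2 = 2
y_3 = S_3(0) = a_3 = 0
y_4 = S_3(1) = 5
t_q=3/4 is in segment 0 (τ=3/4); S_0(τ)=1083/244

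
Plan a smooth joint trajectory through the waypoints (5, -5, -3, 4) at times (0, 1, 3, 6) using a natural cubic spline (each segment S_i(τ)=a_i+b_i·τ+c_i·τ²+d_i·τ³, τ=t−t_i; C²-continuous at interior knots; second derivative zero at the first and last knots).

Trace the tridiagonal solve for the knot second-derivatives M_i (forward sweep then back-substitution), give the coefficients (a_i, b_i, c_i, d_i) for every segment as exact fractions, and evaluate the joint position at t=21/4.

Δ: Δ0=-10, Δ1=1, Δ2=7/3
row 1: diag=6, rhs=66; c'=1/3, d'=11
row 2: denom=10−2·1/3=28/3; d'=(8−2·11)/(28/3)=-3/2
back: M2=-3/2
back: M1=11−1/3·-3/2=23/2
M: M0=0, M1=23/2, M2=-3/2, M3=0
seg 0: a=5, c=M0/2=0, d=(M1−M0)/(6·1)=23/12, b=Δ0−h0·(2M0+M1)/6=-143/12
seg 1: a=-5, c=M1/2=23/4, d=(M2−M1)/(6·2)=-13/12, b=Δ1−h1·(2M1+M2)/6=-37/6
seg 2: a=-3, c=M2/2=-3/4, d=(M3−M2)/(6·3)=1/12, b=Δ2−h2·(2M2+M3)/6=23/6
t_q=21/4 → seg 2, τ=9/4; S=-3+23/6·τ+-3/4·τ²+1/12·τ³=711/256

  seg 0: a=5 b=-143/12 c=0 d=23/12
  seg 1: a=-5 b=-37/6 c=23/4 d=-13/12
  seg 2: a=-3 b=23/6 c=-3/4 d=1/12
S(21/4) = 711/256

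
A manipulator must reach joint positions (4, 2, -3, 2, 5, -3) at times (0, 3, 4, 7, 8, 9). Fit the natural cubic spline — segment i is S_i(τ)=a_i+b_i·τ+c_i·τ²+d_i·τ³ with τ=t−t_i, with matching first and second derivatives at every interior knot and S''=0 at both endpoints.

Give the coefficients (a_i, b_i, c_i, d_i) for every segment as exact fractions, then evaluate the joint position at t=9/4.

  seg 0: a=4 b=2119/1665 c=0 d=-3229/14985
  seg 1: a=2 b=-7568/1665 c=-3229/1665 d=824/555
  seg 2: a=-3 b=-1322/333 c=4187/1665 d=-3176/14985
  seg 3: a=2 b=8984/1665 c=337/555 d=-1000/333
  seg 4: a=5 b=-3994/1665 c=-4663/555 d=4663/1665
S(9/4) = 52203/11840

Δ: Δ0=-2/3, Δ1=-5, Δ2=5/3, Δ3=3, Δ4=-8
row 1: diag=8, rhs=-26; c'=1/8, d'=-13/4
row 2: denom=8−1·1/8=63/8; d'=(40−1·-13/4)/(63/8)=346/63
row 3: denom=8−3·8/21=48/7; d'=(8−3·346/63)/(48/7)=-89/72
row 4: denom=4−1·7/48=185/48; d'=(-66−1·-89/72)/(185/48)=-9326/555
back: M4=-9326/555
back: M3=-89/72−7/48·-9326/555=674/555
back: M2=346/63−8/21·674/555=8374/1665
back: M1=-13/4−1/8·8374/1665=-6458/1665
M: M0=0, M1=-6458/1665, M2=8374/1665, M3=674/555, M4=-9326/555, M5=0
seg 0: a=4, c=M0/2=0, d=(M1−M0)/(6·3)=-3229/14985, b=Δ0−h0·(2M0+M1)/6=2119/1665
seg 1: a=2, c=M1/2=-3229/1665, d=(M2−M1)/(6·1)=824/555, b=Δ1−h1·(2M1+M2)/6=-7568/1665
seg 2: a=-3, c=M2/2=4187/1665, d=(M3−M2)/(6·3)=-3176/14985, b=Δ2−h2·(2M2+M3)/6=-1322/333
seg 3: a=2, c=M3/2=337/555, d=(M4−M3)/(6·1)=-1000/333, b=Δ3−h3·(2M3+M4)/6=8984/1665
seg 4: a=5, c=M4/2=-4663/555, d=(M5−M4)/(6·1)=4663/1665, b=Δ4−h4·(2M4+M5)/6=-3994/1665
t_q=9/4 → seg 0, τ=9/4; S=4+2119/1665·τ+0·τ²+-3229/14985·τ³=52203/11840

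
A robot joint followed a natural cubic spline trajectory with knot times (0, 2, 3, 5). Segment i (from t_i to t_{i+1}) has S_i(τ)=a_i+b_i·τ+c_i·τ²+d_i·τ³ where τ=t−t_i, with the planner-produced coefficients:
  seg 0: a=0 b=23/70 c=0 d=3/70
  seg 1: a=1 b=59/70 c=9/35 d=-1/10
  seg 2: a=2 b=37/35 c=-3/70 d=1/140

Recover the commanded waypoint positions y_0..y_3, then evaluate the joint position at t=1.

y_0 = S_0(0) = a_0 = 0
y_1 = S_1(0) = a_1 = 1
y_2 = S_2(0) = a_2 = 2
y_3 = S_2(2) = 4
t_q=1 is in segment 0 (τ=1); S_0(τ)=13/35

y_0=0 y_1=1 y_2=2 y_3=4
S(1) = 13/35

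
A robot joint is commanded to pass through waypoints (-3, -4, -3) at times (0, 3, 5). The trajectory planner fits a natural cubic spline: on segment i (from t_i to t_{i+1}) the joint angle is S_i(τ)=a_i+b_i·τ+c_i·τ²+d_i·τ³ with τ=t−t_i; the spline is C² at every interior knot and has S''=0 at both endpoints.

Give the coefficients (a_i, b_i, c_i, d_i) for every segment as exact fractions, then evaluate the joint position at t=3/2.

Δ: Δ0=-1/3, Δ1=1/2
row 1: diag=10, rhs=5; c'=1/5, d'=1/2
back: M1=1/2
M: M0=0, M1=1/2, M2=0
seg 0: a=-3, c=M0/2=0, d=(M1−M0)/(6·3)=1/36, b=Δ0−h0·(2M0+M1)/6=-7/12
seg 1: a=-4, c=M1/2=1/4, d=(M2−M1)/(6·2)=-1/24, b=Δ1−h1·(2M1+M2)/6=1/6
t_q=3/2 → seg 0, τ=3/2; S=-3+-7/12·τ+0·τ²+1/36·τ³=-121/32

  seg 0: a=-3 b=-7/12 c=0 d=1/36
  seg 1: a=-4 b=1/6 c=1/4 d=-1/24
S(3/2) = -121/32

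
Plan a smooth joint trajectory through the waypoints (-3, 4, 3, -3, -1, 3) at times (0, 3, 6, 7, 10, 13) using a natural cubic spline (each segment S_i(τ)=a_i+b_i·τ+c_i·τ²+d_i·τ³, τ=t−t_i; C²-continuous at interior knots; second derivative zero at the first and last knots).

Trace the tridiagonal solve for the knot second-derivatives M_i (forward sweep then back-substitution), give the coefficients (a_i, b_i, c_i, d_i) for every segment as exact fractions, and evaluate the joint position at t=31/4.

  seg 0: a=-3 b=654/275 c=0 d=-37/7425
  seg 1: a=4 b=617/275 c=-37/825 d=-403/1485
  seg 2: a=3 b=-1472/275 c=-684/275 d=46/25
  seg 3: a=-3 b=-1322/275 c=834/275 d=-598/1485
  seg 4: a=-1 b=692/275 c=-488/825 d=488/7425
S(31/4) = -44611/8800

Δ: Δ0=7/3, Δ1=-1/3, Δ2=-6, Δ3=2/3, Δ4=4/3
row 1: diag=12, rhs=-16; c'=1/4, d'=-4/3
row 2: denom=8−3·1/4=29/4; d'=(-34−3·-4/3)/(29/4)=-120/29
row 3: denom=8−1·4/29=228/29; d'=(40−1·-120/29)/(228/29)=320/57
row 4: denom=12−3·29/76=825/76; d'=(4−3·320/57)/(825/76)=-976/825
back: M4=-976/825
back: M3=320/57−29/76·-976/825=1668/275
back: M2=-120/29−4/29·1668/275=-1368/275
back: M1=-4/3−1/4·-1368/275=-74/825
M: M0=0, M1=-74/825, M2=-1368/275, M3=1668/275, M4=-976/825, M5=0
seg 0: a=-3, c=M0/2=0, d=(M1−M0)/(6·3)=-37/7425, b=Δ0−h0·(2M0+M1)/6=654/275
seg 1: a=4, c=M1/2=-37/825, d=(M2−M1)/(6·3)=-403/1485, b=Δ1−h1·(2M1+M2)/6=617/275
seg 2: a=3, c=M2/2=-684/275, d=(M3−M2)/(6·1)=46/25, b=Δ2−h2·(2M2+M3)/6=-1472/275
seg 3: a=-3, c=M3/2=834/275, d=(M4−M3)/(6·3)=-598/1485, b=Δ3−h3·(2M3+M4)/6=-1322/275
seg 4: a=-1, c=M4/2=-488/825, d=(M5−M4)/(6·3)=488/7425, b=Δ4−h4·(2M4+M5)/6=692/275
t_q=31/4 → seg 3, τ=3/4; S=-3+-1322/275·τ+834/275·τ²+-598/1485·τ³=-44611/8800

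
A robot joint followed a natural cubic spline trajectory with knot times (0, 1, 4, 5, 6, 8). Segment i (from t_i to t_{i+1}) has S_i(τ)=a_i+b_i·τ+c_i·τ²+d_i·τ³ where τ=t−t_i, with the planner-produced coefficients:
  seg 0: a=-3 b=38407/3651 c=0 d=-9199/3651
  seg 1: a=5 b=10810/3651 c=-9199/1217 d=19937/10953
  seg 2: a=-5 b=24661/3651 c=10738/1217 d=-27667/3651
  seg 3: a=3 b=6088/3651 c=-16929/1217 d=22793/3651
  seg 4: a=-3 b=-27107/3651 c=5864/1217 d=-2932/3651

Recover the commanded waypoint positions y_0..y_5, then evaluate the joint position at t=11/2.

y_0 = S_0(0) = a_0 = -3
y_1 = S_1(0) = a_1 = 5
y_2 = S_2(0) = a_2 = -5
y_3 = S_3(0) = a_3 = 3
y_4 = S_4(0) = a_4 = -3
y_5 = S_4(2) = -5
t_q=11/2 is in segment 3 (τ=1/2); S_3(τ)=11065/9736

y_0=-3 y_1=5 y_2=-5 y_3=3 y_4=-3 y_5=-5
S(11/2) = 11065/9736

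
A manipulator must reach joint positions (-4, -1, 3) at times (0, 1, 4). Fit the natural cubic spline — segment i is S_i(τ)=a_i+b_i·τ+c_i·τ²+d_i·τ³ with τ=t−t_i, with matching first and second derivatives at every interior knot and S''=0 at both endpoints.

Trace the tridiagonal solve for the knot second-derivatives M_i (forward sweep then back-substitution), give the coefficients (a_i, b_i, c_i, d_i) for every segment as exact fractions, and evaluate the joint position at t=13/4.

Δ: Δ0=3, Δ1=4/3
row 1: diag=8, rhs=-10; c'=3/8, d'=-5/4
back: M1=-5/4
M: M0=0, M1=-5/4, M2=0
seg 0: a=-4, c=M0/2=0, d=(M1−M0)/(6·1)=-5/24, b=Δ0−h0·(2M0+M1)/6=77/24
seg 1: a=-1, c=M1/2=-5/8, d=(M2−M1)/(6·3)=5/72, b=Δ1−h1·(2M1+M2)/6=31/12
t_q=13/4 → seg 1, τ=9/4; S=-1+31/12·τ+-5/8·τ²+5/72·τ³=1249/512

  seg 0: a=-4 b=77/24 c=0 d=-5/24
  seg 1: a=-1 b=31/12 c=-5/8 d=5/72
S(13/4) = 1249/512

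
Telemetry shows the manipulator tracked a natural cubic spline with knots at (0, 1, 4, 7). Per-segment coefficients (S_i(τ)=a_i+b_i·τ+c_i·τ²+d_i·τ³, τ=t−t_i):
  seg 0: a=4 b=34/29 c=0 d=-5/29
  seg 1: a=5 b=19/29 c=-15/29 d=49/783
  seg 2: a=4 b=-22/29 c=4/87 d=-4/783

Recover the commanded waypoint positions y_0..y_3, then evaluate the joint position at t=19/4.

y_0 = S_0(0) = a_0 = 4
y_1 = S_1(0) = a_1 = 5
y_2 = S_2(0) = a_2 = 4
y_3 = S_2(3) = 2
t_q=19/4 is in segment 2 (τ=3/4); S_2(τ)=1603/464

y_0=4 y_1=5 y_2=4 y_3=2
S(19/4) = 1603/464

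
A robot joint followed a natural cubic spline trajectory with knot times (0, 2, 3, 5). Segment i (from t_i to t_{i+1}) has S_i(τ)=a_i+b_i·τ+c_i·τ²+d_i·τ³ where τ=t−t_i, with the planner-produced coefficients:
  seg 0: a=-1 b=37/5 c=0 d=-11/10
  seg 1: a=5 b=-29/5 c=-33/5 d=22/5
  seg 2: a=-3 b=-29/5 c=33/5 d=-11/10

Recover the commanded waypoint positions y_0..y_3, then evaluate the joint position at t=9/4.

y_0=-1 y_1=5 y_2=-3 y_3=3
S(9/4) = 513/160

y_0 = S_0(0) = a_0 = -1
y_1 = S_1(0) = a_1 = 5
y_2 = S_2(0) = a_2 = -3
y_3 = S_2(2) = 3
t_q=9/4 is in segment 1 (τ=1/4); S_1(τ)=513/160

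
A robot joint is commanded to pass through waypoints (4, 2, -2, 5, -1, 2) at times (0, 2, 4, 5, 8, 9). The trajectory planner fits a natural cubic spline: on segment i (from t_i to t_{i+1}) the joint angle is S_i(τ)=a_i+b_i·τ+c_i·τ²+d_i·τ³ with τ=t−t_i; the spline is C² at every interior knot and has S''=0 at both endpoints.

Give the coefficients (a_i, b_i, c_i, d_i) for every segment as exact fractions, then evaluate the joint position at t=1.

Δ: Δ0=-1, Δ1=-2, Δ2=7, Δ3=-2, Δ4=3
row 1: diag=8, rhs=-6; c'=1/4, d'=-3/4
row 2: denom=6−2·1/4=11/2; d'=(54−2·-3/4)/(11/2)=111/11
row 3: denom=8−1·2/11=86/11; d'=(-54−1·111/11)/(86/11)=-705/86
row 4: denom=8−3·33/86=589/86; d'=(30−3·-705/86)/(589/86)=4695/589
back: M4=4695/589
back: M3=-705/86−33/86·4695/589=-6630/589
back: M2=111/11−2/11·-6630/589=7149/589
back: M1=-3/4−1/4·7149/589=-2229/589
M: M0=0, M1=-2229/589, M2=7149/589, M3=-6630/589, M4=4695/589, M5=0
seg 0: a=4, c=M0/2=0, d=(M1−M0)/(6·2)=-743/2356, b=Δ0−h0·(2M0+M1)/6=154/589
seg 1: a=2, c=M1/2=-2229/1178, d=(M2−M1)/(6·2)=1563/1178, b=Δ1−h1·(2M1+M2)/6=-2075/589
seg 2: a=-2, c=M2/2=7149/1178, d=(M3−M2)/(6·1)=-4593/1178, b=Δ2−h2·(2M2+M3)/6=2845/589
seg 3: a=5, c=M3/2=-3315/589, d=(M4−M3)/(6·3)=3775/3534, b=Δ3−h3·(2M3+M4)/6=6209/1178
seg 4: a=-1, c=M4/2=4695/1178, d=(M5−M4)/(6·1)=-1565/1178, b=Δ4−h4·(2M4+M5)/6=202/589
t_q=1 → seg 0, τ=1; S=4+154/589·τ+0·τ²+-743/2356·τ³=9297/2356

  seg 0: a=4 b=154/589 c=0 d=-743/2356
  seg 1: a=2 b=-2075/589 c=-2229/1178 d=1563/1178
  seg 2: a=-2 b=2845/589 c=7149/1178 d=-4593/1178
  seg 3: a=5 b=6209/1178 c=-3315/589 d=3775/3534
  seg 4: a=-1 b=202/589 c=4695/1178 d=-1565/1178
S(1) = 9297/2356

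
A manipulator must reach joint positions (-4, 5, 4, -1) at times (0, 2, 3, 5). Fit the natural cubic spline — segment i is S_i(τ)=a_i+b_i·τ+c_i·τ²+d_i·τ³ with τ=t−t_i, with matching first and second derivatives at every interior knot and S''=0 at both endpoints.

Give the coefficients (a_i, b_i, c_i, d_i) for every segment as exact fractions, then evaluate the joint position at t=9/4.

  seg 0: a=-4 b=63/10 c=0 d=-9/20
  seg 1: a=5 b=9/10 c=-27/10 d=4/5
  seg 2: a=4 b=-21/10 c=-3/10 d=1/20
S(9/4) = 811/160

Δ: Δ0=9/2, Δ1=-1, Δ2=-5/2
row 1: diag=6, rhs=-33; c'=1/6, d'=-11/2
row 2: denom=6−1·1/6=35/6; d'=(-9−1·-11/2)/(35/6)=-3/5
back: M2=-3/5
back: M1=-11/2−1/6·-3/5=-27/5
M: M0=0, M1=-27/5, M2=-3/5, M3=0
seg 0: a=-4, c=M0/2=0, d=(M1−M0)/(6·2)=-9/20, b=Δ0−h0·(2M0+M1)/6=63/10
seg 1: a=5, c=M1/2=-27/10, d=(M2−M1)/(6·1)=4/5, b=Δ1−h1·(2M1+M2)/6=9/10
seg 2: a=4, c=M2/2=-3/10, d=(M3−M2)/(6·2)=1/20, b=Δ2−h2·(2M2+M3)/6=-21/10
t_q=9/4 → seg 1, τ=1/4; S=5+9/10·τ+-27/10·τ²+4/5·τ³=811/160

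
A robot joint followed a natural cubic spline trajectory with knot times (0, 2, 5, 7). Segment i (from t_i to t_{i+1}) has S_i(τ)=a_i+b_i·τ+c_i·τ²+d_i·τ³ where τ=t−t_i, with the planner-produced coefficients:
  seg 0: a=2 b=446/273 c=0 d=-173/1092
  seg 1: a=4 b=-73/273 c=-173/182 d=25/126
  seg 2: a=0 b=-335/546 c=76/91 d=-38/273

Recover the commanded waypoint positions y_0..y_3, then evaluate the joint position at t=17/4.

y_0=2 y_1=4 y_2=0 y_3=1
S(17/4) = 9857/11648

y_0 = S_0(0) = a_0 = 2
y_1 = S_1(0) = a_1 = 4
y_2 = S_2(0) = a_2 = 0
y_3 = S_2(2) = 1
t_q=17/4 is in segment 1 (τ=9/4); S_1(τ)=9857/11648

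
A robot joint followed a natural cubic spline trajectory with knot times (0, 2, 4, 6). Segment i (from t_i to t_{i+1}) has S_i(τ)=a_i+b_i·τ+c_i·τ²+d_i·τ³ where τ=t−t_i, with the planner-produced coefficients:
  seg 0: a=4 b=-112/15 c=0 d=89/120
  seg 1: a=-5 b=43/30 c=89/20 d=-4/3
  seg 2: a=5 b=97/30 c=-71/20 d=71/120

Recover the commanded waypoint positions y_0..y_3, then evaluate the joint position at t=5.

y_0=4 y_1=-5 y_2=5 y_3=2
S(5) = 211/40

y_0 = S_0(0) = a_0 = 4
y_1 = S_1(0) = a_1 = -5
y_2 = S_2(0) = a_2 = 5
y_3 = S_2(2) = 2
t_q=5 is in segment 2 (τ=1); S_2(τ)=211/40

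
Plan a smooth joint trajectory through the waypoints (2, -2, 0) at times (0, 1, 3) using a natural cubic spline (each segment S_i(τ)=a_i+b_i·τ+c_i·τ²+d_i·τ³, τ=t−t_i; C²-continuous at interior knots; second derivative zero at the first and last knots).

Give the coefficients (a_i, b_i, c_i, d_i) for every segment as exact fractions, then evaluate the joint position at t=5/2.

Δ: Δ0=-4, Δ1=1
row 1: diag=6, rhs=30; c'=1/3, d'=5
back: M1=5
M: M0=0, M1=5, M2=0
seg 0: a=2, c=M0/2=0, d=(M1−M0)/(6·1)=5/6, b=Δ0−h0·(2M0+M1)/6=-29/6
seg 1: a=-2, c=M1/2=5/2, d=(M2−M1)/(6·2)=-5/12, b=Δ1−h1·(2M1+M2)/6=-7/3
t_q=5/2 → seg 1, τ=3/2; S=-2+-7/3·τ+5/2·τ²+-5/12·τ³=-41/32

  seg 0: a=2 b=-29/6 c=0 d=5/6
  seg 1: a=-2 b=-7/3 c=5/2 d=-5/12
S(5/2) = -41/32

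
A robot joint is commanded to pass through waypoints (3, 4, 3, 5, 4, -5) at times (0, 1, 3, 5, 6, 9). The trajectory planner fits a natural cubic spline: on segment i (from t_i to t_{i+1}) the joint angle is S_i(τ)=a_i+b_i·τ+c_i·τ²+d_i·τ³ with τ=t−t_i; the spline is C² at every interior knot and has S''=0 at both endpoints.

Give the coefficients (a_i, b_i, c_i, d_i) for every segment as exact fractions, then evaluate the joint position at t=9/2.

  seg 0: a=3 b=2589/1876 c=0 d=-713/1876
  seg 1: a=4 b=225/938 c=-2139/1876 d=1445/3752
  seg 2: a=3 b=141/469 c=549/469 d=-55/134
  seg 3: a=5 b=27/469 c=-606/469 d=110/469
  seg 4: a=4 b=-855/469 c=-276/469 d=92/1407
S(9/2) = 35265/7504

Δ: Δ0=1, Δ1=-1/2, Δ2=1, Δ3=-1, Δ4=-3
row 1: diag=6, rhs=-9; c'=1/3, d'=-3/2
row 2: denom=8−2·1/3=22/3; d'=(9−2·-3/2)/(22/3)=18/11
row 3: denom=6−2·3/11=60/11; d'=(-12−2·18/11)/(60/11)=-14/5
row 4: denom=8−1·11/60=469/60; d'=(-12−1·-14/5)/(469/60)=-552/469
back: M4=-552/469
back: M3=-14/5−11/60·-552/469=-1212/469
back: M2=18/11−3/11·-1212/469=1098/469
back: M1=-3/2−1/3·1098/469=-2139/938
M: M0=0, M1=-2139/938, M2=1098/469, M3=-1212/469, M4=-552/469, M5=0
seg 0: a=3, c=M0/2=0, d=(M1−M0)/(6·1)=-713/1876, b=Δ0−h0·(2M0+M1)/6=2589/1876
seg 1: a=4, c=M1/2=-2139/1876, d=(M2−M1)/(6·2)=1445/3752, b=Δ1−h1·(2M1+M2)/6=225/938
seg 2: a=3, c=M2/2=549/469, d=(M3−M2)/(6·2)=-55/134, b=Δ2−h2·(2M2+M3)/6=141/469
seg 3: a=5, c=M3/2=-606/469, d=(M4−M3)/(6·1)=110/469, b=Δ3−h3·(2M3+M4)/6=27/469
seg 4: a=4, c=M4/2=-276/469, d=(M5−M4)/(6·3)=92/1407, b=Δ4−h4·(2M4+M5)/6=-855/469
t_q=9/2 → seg 2, τ=3/2; S=3+141/469·τ+549/469·τ²+-55/134·τ³=35265/7504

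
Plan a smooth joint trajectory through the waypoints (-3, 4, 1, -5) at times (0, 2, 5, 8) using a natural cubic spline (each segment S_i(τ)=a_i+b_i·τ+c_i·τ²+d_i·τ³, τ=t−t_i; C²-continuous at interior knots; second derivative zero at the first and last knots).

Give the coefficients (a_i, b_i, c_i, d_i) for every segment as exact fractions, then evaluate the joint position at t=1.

Δ: Δ0=7/2, Δ1=-1, Δ2=-2
row 1: diag=10, rhs=-27; c'=3/10, d'=-27/10
row 2: denom=12−3·3/10=111/10; d'=(-6−3·-27/10)/(111/10)=7/37
back: M2=7/37
back: M1=-27/10−3/10·7/37=-102/37
M: M0=0, M1=-102/37, M2=7/37, M3=0
seg 0: a=-3, c=M0/2=0, d=(M1−M0)/(6·2)=-17/74, b=Δ0−h0·(2M0+M1)/6=327/74
seg 1: a=4, c=M1/2=-51/37, d=(M2−M1)/(6·3)=109/666, b=Δ1−h1·(2M1+M2)/6=123/74
seg 2: a=1, c=M2/2=7/74, d=(M3−M2)/(6·3)=-7/666, b=Δ2−h2·(2M2+M3)/6=-81/37
t_q=1 → seg 0, τ=1; S=-3+327/74·τ+0·τ²+-17/74·τ³=44/37

  seg 0: a=-3 b=327/74 c=0 d=-17/74
  seg 1: a=4 b=123/74 c=-51/37 d=109/666
  seg 2: a=1 b=-81/37 c=7/74 d=-7/666
S(1) = 44/37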